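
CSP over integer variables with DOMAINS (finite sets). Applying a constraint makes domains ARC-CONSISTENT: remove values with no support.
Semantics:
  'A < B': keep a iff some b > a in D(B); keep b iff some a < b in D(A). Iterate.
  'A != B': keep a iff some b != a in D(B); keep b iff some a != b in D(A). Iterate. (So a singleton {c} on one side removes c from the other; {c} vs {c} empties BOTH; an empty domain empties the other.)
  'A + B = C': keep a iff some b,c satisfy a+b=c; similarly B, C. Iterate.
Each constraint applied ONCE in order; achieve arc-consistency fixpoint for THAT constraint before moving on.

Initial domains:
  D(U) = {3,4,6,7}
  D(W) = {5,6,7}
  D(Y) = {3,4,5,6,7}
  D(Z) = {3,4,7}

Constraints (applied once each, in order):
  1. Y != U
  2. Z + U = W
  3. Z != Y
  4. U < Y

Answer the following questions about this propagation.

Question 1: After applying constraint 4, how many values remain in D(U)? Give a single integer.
Answer: 2

Derivation:
Constraint 1 (Y != U) on D(Y)={3,4,5,6,7} D(U)={3,4,6,7}: no change
Constraint 2 (Z + U = W) on D(Z)={3,4,7} D(U)={3,4,6,7} D(W)={5,6,7}: Z {3,4,7}->{3,4}; U {3,4,6,7}->{3,4}; W {5,6,7}->{6,7}
Constraint 3 (Z != Y) on D(Z)={3,4} D(Y)={3,4,5,6,7}: no change
Constraint 4 (U < Y) on D(U)={3,4} D(Y)={3,4,5,6,7}: Y {3,4,5,6,7}->{4,5,6,7}
So after constraint 4: D(U)={3,4}, size = 2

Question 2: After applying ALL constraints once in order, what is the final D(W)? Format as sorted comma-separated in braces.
Answer: {6,7}

Derivation:
Constraint 1 (Y != U) on D(Y)={3,4,5,6,7} D(U)={3,4,6,7}: no change
Constraint 2 (Z + U = W) on D(Z)={3,4,7} D(U)={3,4,6,7} D(W)={5,6,7}: Z {3,4,7}->{3,4}; U {3,4,6,7}->{3,4}; W {5,6,7}->{6,7}
Constraint 3 (Z != Y) on D(Z)={3,4} D(Y)={3,4,5,6,7}: no change
Constraint 4 (U < Y) on D(U)={3,4} D(Y)={3,4,5,6,7}: Y {3,4,5,6,7}->{4,5,6,7}
So after all 4 constraints: D(W) = {6,7}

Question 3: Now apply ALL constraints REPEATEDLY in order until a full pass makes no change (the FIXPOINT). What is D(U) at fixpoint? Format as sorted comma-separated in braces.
pass 0 (initial): D(U)={3,4,6,7}
pass 1: U {3,4,6,7}->{3,4}; W {5,6,7}->{6,7}; Y {3,4,5,6,7}->{4,5,6,7}; Z {3,4,7}->{3,4}
pass 2: no change
Fixpoint after 2 passes: D(U) = {3,4}

Answer: {3,4}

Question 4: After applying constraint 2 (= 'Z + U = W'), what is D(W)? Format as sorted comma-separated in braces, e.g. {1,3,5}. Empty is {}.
Constraint 1 (Y != U) on D(Y)={3,4,5,6,7} D(U)={3,4,6,7}: no change
Constraint 2 (Z + U = W) on D(Z)={3,4,7} D(U)={3,4,6,7} D(W)={5,6,7}: Z {3,4,7}->{3,4}; U {3,4,6,7}->{3,4}; W {5,6,7}->{6,7}
So after constraint 2: D(W) = {6,7}

Answer: {6,7}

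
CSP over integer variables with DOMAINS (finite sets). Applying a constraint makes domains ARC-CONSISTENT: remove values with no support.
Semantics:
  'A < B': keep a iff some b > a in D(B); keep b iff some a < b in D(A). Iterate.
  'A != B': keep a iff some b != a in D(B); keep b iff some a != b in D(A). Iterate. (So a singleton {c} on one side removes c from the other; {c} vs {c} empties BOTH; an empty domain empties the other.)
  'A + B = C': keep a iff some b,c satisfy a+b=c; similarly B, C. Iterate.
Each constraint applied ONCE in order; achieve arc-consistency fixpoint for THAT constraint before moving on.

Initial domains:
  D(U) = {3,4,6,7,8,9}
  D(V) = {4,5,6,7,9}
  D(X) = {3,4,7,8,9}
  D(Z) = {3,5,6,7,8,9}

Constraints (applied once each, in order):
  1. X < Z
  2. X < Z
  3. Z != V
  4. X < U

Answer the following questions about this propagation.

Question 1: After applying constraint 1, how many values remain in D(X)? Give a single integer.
Constraint 1 (X < Z) on D(X)={3,4,7,8,9} D(Z)={3,5,6,7,8,9}: X {3,4,7,8,9}->{3,4,7,8}; Z {3,5,6,7,8,9}->{5,6,7,8,9}
So after constraint 1: D(X)={3,4,7,8}, size = 4

Answer: 4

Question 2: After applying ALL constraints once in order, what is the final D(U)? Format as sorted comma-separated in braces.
Answer: {4,6,7,8,9}

Derivation:
Constraint 1 (X < Z) on D(X)={3,4,7,8,9} D(Z)={3,5,6,7,8,9}: X {3,4,7,8,9}->{3,4,7,8}; Z {3,5,6,7,8,9}->{5,6,7,8,9}
Constraint 2 (X < Z) on D(X)={3,4,7,8} D(Z)={5,6,7,8,9}: no change
Constraint 3 (Z != V) on D(Z)={5,6,7,8,9} D(V)={4,5,6,7,9}: no change
Constraint 4 (X < U) on D(X)={3,4,7,8} D(U)={3,4,6,7,8,9}: U {3,4,6,7,8,9}->{4,6,7,8,9}
So after all 4 constraints: D(U) = {4,6,7,8,9}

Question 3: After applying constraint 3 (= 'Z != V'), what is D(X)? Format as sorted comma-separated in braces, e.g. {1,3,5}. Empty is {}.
Answer: {3,4,7,8}

Derivation:
Constraint 1 (X < Z) on D(X)={3,4,7,8,9} D(Z)={3,5,6,7,8,9}: X {3,4,7,8,9}->{3,4,7,8}; Z {3,5,6,7,8,9}->{5,6,7,8,9}
Constraint 2 (X < Z) on D(X)={3,4,7,8} D(Z)={5,6,7,8,9}: no change
Constraint 3 (Z != V) on D(Z)={5,6,7,8,9} D(V)={4,5,6,7,9}: no change
So after constraint 3: D(X) = {3,4,7,8}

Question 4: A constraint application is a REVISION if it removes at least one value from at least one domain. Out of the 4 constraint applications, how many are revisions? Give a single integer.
Constraint 1 (X < Z) on D(X)={3,4,7,8,9} D(Z)={3,5,6,7,8,9}: X {3,4,7,8,9}->{3,4,7,8}; Z {3,5,6,7,8,9}->{5,6,7,8,9} => REVISION
Constraint 2 (X < Z) on D(X)={3,4,7,8} D(Z)={5,6,7,8,9}: no change => not a revision
Constraint 3 (Z != V) on D(Z)={5,6,7,8,9} D(V)={4,5,6,7,9}: no change => not a revision
Constraint 4 (X < U) on D(X)={3,4,7,8} D(U)={3,4,6,7,8,9}: U {3,4,6,7,8,9}->{4,6,7,8,9} => REVISION
Total revisions = 2

Answer: 2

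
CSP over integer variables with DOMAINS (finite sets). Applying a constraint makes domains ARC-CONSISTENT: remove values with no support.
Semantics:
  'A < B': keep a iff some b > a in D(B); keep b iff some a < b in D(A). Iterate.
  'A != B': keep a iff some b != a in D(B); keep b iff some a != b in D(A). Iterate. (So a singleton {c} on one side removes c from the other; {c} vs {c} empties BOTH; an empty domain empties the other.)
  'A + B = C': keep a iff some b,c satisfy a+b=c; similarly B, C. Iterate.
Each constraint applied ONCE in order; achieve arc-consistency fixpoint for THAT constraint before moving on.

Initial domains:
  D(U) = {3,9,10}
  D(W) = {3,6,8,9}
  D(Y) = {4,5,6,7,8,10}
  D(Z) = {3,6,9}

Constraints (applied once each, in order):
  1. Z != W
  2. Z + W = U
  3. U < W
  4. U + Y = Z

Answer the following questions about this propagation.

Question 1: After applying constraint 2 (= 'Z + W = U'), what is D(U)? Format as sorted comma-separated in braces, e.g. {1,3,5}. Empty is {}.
Constraint 1 (Z != W) on D(Z)={3,6,9} D(W)={3,6,8,9}: no change
Constraint 2 (Z + W = U) on D(Z)={3,6,9} D(W)={3,6,8,9} D(U)={3,9,10}: Z {3,6,9}->{3,6}; W {3,6,8,9}->{3,6}; U {3,9,10}->{9}
So after constraint 2: D(U) = {9}

Answer: {9}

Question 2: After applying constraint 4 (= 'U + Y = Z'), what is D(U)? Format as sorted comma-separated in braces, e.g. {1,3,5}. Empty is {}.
Constraint 1 (Z != W) on D(Z)={3,6,9} D(W)={3,6,8,9}: no change
Constraint 2 (Z + W = U) on D(Z)={3,6,9} D(W)={3,6,8,9} D(U)={3,9,10}: Z {3,6,9}->{3,6}; W {3,6,8,9}->{3,6}; U {3,9,10}->{9}
Constraint 3 (U < W) on D(U)={9} D(W)={3,6}: U {9}->{}; W {3,6}->{}
Constraint 4 (U + Y = Z) on D(U)={} D(Y)={4,5,6,7,8,10} D(Z)={3,6}: Y {4,5,6,7,8,10}->{}; Z {3,6}->{}
So after constraint 4: D(U) = {}

Answer: {}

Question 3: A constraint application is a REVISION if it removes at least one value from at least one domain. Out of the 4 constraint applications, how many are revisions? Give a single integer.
Answer: 3

Derivation:
Constraint 1 (Z != W) on D(Z)={3,6,9} D(W)={3,6,8,9}: no change => not a revision
Constraint 2 (Z + W = U) on D(Z)={3,6,9} D(W)={3,6,8,9} D(U)={3,9,10}: Z {3,6,9}->{3,6}; W {3,6,8,9}->{3,6}; U {3,9,10}->{9} => REVISION
Constraint 3 (U < W) on D(U)={9} D(W)={3,6}: U {9}->{}; W {3,6}->{} => REVISION
Constraint 4 (U + Y = Z) on D(U)={} D(Y)={4,5,6,7,8,10} D(Z)={3,6}: Y {4,5,6,7,8,10}->{}; Z {3,6}->{} => REVISION
Total revisions = 3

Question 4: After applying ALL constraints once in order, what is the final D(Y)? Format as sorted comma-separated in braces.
Constraint 1 (Z != W) on D(Z)={3,6,9} D(W)={3,6,8,9}: no change
Constraint 2 (Z + W = U) on D(Z)={3,6,9} D(W)={3,6,8,9} D(U)={3,9,10}: Z {3,6,9}->{3,6}; W {3,6,8,9}->{3,6}; U {3,9,10}->{9}
Constraint 3 (U < W) on D(U)={9} D(W)={3,6}: U {9}->{}; W {3,6}->{}
Constraint 4 (U + Y = Z) on D(U)={} D(Y)={4,5,6,7,8,10} D(Z)={3,6}: Y {4,5,6,7,8,10}->{}; Z {3,6}->{}
So after all 4 constraints: D(Y) = {}

Answer: {}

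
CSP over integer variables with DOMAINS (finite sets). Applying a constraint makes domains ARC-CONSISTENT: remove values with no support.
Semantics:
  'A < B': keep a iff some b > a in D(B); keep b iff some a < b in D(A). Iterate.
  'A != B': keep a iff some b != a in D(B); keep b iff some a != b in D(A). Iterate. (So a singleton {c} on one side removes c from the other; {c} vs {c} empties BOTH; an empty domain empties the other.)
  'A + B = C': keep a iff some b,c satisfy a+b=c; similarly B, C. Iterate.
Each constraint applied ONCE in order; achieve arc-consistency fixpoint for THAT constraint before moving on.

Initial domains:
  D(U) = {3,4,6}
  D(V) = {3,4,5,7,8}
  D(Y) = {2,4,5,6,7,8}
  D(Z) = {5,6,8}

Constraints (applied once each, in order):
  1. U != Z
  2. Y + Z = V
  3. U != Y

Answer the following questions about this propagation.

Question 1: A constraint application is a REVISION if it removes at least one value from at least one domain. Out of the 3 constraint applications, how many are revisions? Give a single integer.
Constraint 1 (U != Z) on D(U)={3,4,6} D(Z)={5,6,8}: no change => not a revision
Constraint 2 (Y + Z = V) on D(Y)={2,4,5,6,7,8} D(Z)={5,6,8} D(V)={3,4,5,7,8}: Y {2,4,5,6,7,8}->{2}; Z {5,6,8}->{5,6}; V {3,4,5,7,8}->{7,8} => REVISION
Constraint 3 (U != Y) on D(U)={3,4,6} D(Y)={2}: no change => not a revision
Total revisions = 1

Answer: 1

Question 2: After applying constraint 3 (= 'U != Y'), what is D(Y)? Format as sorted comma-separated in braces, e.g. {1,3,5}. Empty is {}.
Answer: {2}

Derivation:
Constraint 1 (U != Z) on D(U)={3,4,6} D(Z)={5,6,8}: no change
Constraint 2 (Y + Z = V) on D(Y)={2,4,5,6,7,8} D(Z)={5,6,8} D(V)={3,4,5,7,8}: Y {2,4,5,6,7,8}->{2}; Z {5,6,8}->{5,6}; V {3,4,5,7,8}->{7,8}
Constraint 3 (U != Y) on D(U)={3,4,6} D(Y)={2}: no change
So after constraint 3: D(Y) = {2}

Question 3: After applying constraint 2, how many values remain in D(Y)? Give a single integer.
Answer: 1

Derivation:
Constraint 1 (U != Z) on D(U)={3,4,6} D(Z)={5,6,8}: no change
Constraint 2 (Y + Z = V) on D(Y)={2,4,5,6,7,8} D(Z)={5,6,8} D(V)={3,4,5,7,8}: Y {2,4,5,6,7,8}->{2}; Z {5,6,8}->{5,6}; V {3,4,5,7,8}->{7,8}
So after constraint 2: D(Y)={2}, size = 1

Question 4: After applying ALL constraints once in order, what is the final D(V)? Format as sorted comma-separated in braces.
Answer: {7,8}

Derivation:
Constraint 1 (U != Z) on D(U)={3,4,6} D(Z)={5,6,8}: no change
Constraint 2 (Y + Z = V) on D(Y)={2,4,5,6,7,8} D(Z)={5,6,8} D(V)={3,4,5,7,8}: Y {2,4,5,6,7,8}->{2}; Z {5,6,8}->{5,6}; V {3,4,5,7,8}->{7,8}
Constraint 3 (U != Y) on D(U)={3,4,6} D(Y)={2}: no change
So after all 3 constraints: D(V) = {7,8}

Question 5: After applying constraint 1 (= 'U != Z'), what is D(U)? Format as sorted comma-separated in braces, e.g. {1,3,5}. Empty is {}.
Constraint 1 (U != Z) on D(U)={3,4,6} D(Z)={5,6,8}: no change
So after constraint 1: D(U) = {3,4,6}

Answer: {3,4,6}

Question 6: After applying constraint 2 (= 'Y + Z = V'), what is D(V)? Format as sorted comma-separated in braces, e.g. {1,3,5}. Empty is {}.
Answer: {7,8}

Derivation:
Constraint 1 (U != Z) on D(U)={3,4,6} D(Z)={5,6,8}: no change
Constraint 2 (Y + Z = V) on D(Y)={2,4,5,6,7,8} D(Z)={5,6,8} D(V)={3,4,5,7,8}: Y {2,4,5,6,7,8}->{2}; Z {5,6,8}->{5,6}; V {3,4,5,7,8}->{7,8}
So after constraint 2: D(V) = {7,8}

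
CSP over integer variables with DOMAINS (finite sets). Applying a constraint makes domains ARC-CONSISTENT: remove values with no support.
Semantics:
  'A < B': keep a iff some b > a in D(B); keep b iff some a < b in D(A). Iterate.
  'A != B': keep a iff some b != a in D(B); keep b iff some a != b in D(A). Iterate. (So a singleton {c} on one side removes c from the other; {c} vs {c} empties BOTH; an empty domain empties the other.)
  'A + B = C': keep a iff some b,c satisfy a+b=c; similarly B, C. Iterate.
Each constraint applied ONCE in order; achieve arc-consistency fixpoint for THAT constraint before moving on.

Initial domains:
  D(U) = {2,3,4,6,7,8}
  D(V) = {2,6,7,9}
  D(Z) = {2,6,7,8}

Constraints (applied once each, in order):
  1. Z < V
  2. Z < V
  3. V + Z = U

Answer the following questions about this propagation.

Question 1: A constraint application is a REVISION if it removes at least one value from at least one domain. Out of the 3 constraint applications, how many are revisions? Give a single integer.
Constraint 1 (Z < V) on D(Z)={2,6,7,8} D(V)={2,6,7,9}: V {2,6,7,9}->{6,7,9} => REVISION
Constraint 2 (Z < V) on D(Z)={2,6,7,8} D(V)={6,7,9}: no change => not a revision
Constraint 3 (V + Z = U) on D(V)={6,7,9} D(Z)={2,6,7,8} D(U)={2,3,4,6,7,8}: V {6,7,9}->{6}; Z {2,6,7,8}->{2}; U {2,3,4,6,7,8}->{8} => REVISION
Total revisions = 2

Answer: 2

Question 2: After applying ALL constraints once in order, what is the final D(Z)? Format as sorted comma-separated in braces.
Answer: {2}

Derivation:
Constraint 1 (Z < V) on D(Z)={2,6,7,8} D(V)={2,6,7,9}: V {2,6,7,9}->{6,7,9}
Constraint 2 (Z < V) on D(Z)={2,6,7,8} D(V)={6,7,9}: no change
Constraint 3 (V + Z = U) on D(V)={6,7,9} D(Z)={2,6,7,8} D(U)={2,3,4,6,7,8}: V {6,7,9}->{6}; Z {2,6,7,8}->{2}; U {2,3,4,6,7,8}->{8}
So after all 3 constraints: D(Z) = {2}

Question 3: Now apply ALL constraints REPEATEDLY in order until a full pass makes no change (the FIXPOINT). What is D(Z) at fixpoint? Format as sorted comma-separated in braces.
Answer: {2}

Derivation:
pass 0 (initial): D(Z)={2,6,7,8}
pass 1: U {2,3,4,6,7,8}->{8}; V {2,6,7,9}->{6}; Z {2,6,7,8}->{2}
pass 2: no change
Fixpoint after 2 passes: D(Z) = {2}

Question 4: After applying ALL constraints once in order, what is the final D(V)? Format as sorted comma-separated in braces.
Constraint 1 (Z < V) on D(Z)={2,6,7,8} D(V)={2,6,7,9}: V {2,6,7,9}->{6,7,9}
Constraint 2 (Z < V) on D(Z)={2,6,7,8} D(V)={6,7,9}: no change
Constraint 3 (V + Z = U) on D(V)={6,7,9} D(Z)={2,6,7,8} D(U)={2,3,4,6,7,8}: V {6,7,9}->{6}; Z {2,6,7,8}->{2}; U {2,3,4,6,7,8}->{8}
So after all 3 constraints: D(V) = {6}

Answer: {6}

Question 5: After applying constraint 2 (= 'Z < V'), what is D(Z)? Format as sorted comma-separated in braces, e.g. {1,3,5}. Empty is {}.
Answer: {2,6,7,8}

Derivation:
Constraint 1 (Z < V) on D(Z)={2,6,7,8} D(V)={2,6,7,9}: V {2,6,7,9}->{6,7,9}
Constraint 2 (Z < V) on D(Z)={2,6,7,8} D(V)={6,7,9}: no change
So after constraint 2: D(Z) = {2,6,7,8}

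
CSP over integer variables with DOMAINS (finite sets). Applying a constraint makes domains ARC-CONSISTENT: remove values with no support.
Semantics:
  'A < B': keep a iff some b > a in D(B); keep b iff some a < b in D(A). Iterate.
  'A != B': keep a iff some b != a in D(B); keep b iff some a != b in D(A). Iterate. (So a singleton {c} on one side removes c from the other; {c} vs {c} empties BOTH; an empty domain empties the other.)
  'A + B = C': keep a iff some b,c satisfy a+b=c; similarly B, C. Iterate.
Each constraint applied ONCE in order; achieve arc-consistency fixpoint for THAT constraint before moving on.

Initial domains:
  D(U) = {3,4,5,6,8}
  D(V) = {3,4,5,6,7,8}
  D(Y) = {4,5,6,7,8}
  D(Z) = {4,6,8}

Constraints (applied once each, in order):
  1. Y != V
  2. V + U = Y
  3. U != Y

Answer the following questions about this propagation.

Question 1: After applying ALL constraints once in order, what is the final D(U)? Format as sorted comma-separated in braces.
Constraint 1 (Y != V) on D(Y)={4,5,6,7,8} D(V)={3,4,5,6,7,8}: no change
Constraint 2 (V + U = Y) on D(V)={3,4,5,6,7,8} D(U)={3,4,5,6,8} D(Y)={4,5,6,7,8}: V {3,4,5,6,7,8}->{3,4,5}; U {3,4,5,6,8}->{3,4,5}; Y {4,5,6,7,8}->{6,7,8}
Constraint 3 (U != Y) on D(U)={3,4,5} D(Y)={6,7,8}: no change
So after all 3 constraints: D(U) = {3,4,5}

Answer: {3,4,5}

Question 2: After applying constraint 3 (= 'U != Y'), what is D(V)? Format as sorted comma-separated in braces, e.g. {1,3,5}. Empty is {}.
Constraint 1 (Y != V) on D(Y)={4,5,6,7,8} D(V)={3,4,5,6,7,8}: no change
Constraint 2 (V + U = Y) on D(V)={3,4,5,6,7,8} D(U)={3,4,5,6,8} D(Y)={4,5,6,7,8}: V {3,4,5,6,7,8}->{3,4,5}; U {3,4,5,6,8}->{3,4,5}; Y {4,5,6,7,8}->{6,7,8}
Constraint 3 (U != Y) on D(U)={3,4,5} D(Y)={6,7,8}: no change
So after constraint 3: D(V) = {3,4,5}

Answer: {3,4,5}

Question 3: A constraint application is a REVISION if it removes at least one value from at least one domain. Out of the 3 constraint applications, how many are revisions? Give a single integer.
Constraint 1 (Y != V) on D(Y)={4,5,6,7,8} D(V)={3,4,5,6,7,8}: no change => not a revision
Constraint 2 (V + U = Y) on D(V)={3,4,5,6,7,8} D(U)={3,4,5,6,8} D(Y)={4,5,6,7,8}: V {3,4,5,6,7,8}->{3,4,5}; U {3,4,5,6,8}->{3,4,5}; Y {4,5,6,7,8}->{6,7,8} => REVISION
Constraint 3 (U != Y) on D(U)={3,4,5} D(Y)={6,7,8}: no change => not a revision
Total revisions = 1

Answer: 1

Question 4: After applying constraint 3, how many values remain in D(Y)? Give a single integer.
Answer: 3

Derivation:
Constraint 1 (Y != V) on D(Y)={4,5,6,7,8} D(V)={3,4,5,6,7,8}: no change
Constraint 2 (V + U = Y) on D(V)={3,4,5,6,7,8} D(U)={3,4,5,6,8} D(Y)={4,5,6,7,8}: V {3,4,5,6,7,8}->{3,4,5}; U {3,4,5,6,8}->{3,4,5}; Y {4,5,6,7,8}->{6,7,8}
Constraint 3 (U != Y) on D(U)={3,4,5} D(Y)={6,7,8}: no change
So after constraint 3: D(Y)={6,7,8}, size = 3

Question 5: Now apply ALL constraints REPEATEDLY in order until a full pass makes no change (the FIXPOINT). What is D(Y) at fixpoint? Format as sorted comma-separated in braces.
pass 0 (initial): D(Y)={4,5,6,7,8}
pass 1: U {3,4,5,6,8}->{3,4,5}; V {3,4,5,6,7,8}->{3,4,5}; Y {4,5,6,7,8}->{6,7,8}
pass 2: no change
Fixpoint after 2 passes: D(Y) = {6,7,8}

Answer: {6,7,8}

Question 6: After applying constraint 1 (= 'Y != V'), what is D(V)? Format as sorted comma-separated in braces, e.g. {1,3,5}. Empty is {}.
Constraint 1 (Y != V) on D(Y)={4,5,6,7,8} D(V)={3,4,5,6,7,8}: no change
So after constraint 1: D(V) = {3,4,5,6,7,8}

Answer: {3,4,5,6,7,8}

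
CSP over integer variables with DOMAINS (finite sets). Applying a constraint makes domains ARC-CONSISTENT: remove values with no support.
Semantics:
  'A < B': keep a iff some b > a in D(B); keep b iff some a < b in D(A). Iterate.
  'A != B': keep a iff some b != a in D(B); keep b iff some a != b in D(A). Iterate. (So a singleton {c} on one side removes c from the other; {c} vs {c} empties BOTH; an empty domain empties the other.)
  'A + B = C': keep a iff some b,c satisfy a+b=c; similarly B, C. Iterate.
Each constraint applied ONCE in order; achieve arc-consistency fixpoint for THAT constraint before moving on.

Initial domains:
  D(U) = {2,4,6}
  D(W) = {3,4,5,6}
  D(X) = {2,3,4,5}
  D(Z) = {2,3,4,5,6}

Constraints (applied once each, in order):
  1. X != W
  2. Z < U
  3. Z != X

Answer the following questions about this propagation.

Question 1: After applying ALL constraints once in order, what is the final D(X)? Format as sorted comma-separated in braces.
Constraint 1 (X != W) on D(X)={2,3,4,5} D(W)={3,4,5,6}: no change
Constraint 2 (Z < U) on D(Z)={2,3,4,5,6} D(U)={2,4,6}: Z {2,3,4,5,6}->{2,3,4,5}; U {2,4,6}->{4,6}
Constraint 3 (Z != X) on D(Z)={2,3,4,5} D(X)={2,3,4,5}: no change
So after all 3 constraints: D(X) = {2,3,4,5}

Answer: {2,3,4,5}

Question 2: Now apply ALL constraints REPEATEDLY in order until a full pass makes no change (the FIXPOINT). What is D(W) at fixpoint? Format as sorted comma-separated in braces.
Answer: {3,4,5,6}

Derivation:
pass 0 (initial): D(W)={3,4,5,6}
pass 1: U {2,4,6}->{4,6}; Z {2,3,4,5,6}->{2,3,4,5}
pass 2: no change
Fixpoint after 2 passes: D(W) = {3,4,5,6}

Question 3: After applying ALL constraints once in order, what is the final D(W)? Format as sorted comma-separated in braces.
Constraint 1 (X != W) on D(X)={2,3,4,5} D(W)={3,4,5,6}: no change
Constraint 2 (Z < U) on D(Z)={2,3,4,5,6} D(U)={2,4,6}: Z {2,3,4,5,6}->{2,3,4,5}; U {2,4,6}->{4,6}
Constraint 3 (Z != X) on D(Z)={2,3,4,5} D(X)={2,3,4,5}: no change
So after all 3 constraints: D(W) = {3,4,5,6}

Answer: {3,4,5,6}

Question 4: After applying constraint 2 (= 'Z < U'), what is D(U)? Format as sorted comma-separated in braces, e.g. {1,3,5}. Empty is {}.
Answer: {4,6}

Derivation:
Constraint 1 (X != W) on D(X)={2,3,4,5} D(W)={3,4,5,6}: no change
Constraint 2 (Z < U) on D(Z)={2,3,4,5,6} D(U)={2,4,6}: Z {2,3,4,5,6}->{2,3,4,5}; U {2,4,6}->{4,6}
So after constraint 2: D(U) = {4,6}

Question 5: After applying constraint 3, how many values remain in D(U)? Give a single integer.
Constraint 1 (X != W) on D(X)={2,3,4,5} D(W)={3,4,5,6}: no change
Constraint 2 (Z < U) on D(Z)={2,3,4,5,6} D(U)={2,4,6}: Z {2,3,4,5,6}->{2,3,4,5}; U {2,4,6}->{4,6}
Constraint 3 (Z != X) on D(Z)={2,3,4,5} D(X)={2,3,4,5}: no change
So after constraint 3: D(U)={4,6}, size = 2

Answer: 2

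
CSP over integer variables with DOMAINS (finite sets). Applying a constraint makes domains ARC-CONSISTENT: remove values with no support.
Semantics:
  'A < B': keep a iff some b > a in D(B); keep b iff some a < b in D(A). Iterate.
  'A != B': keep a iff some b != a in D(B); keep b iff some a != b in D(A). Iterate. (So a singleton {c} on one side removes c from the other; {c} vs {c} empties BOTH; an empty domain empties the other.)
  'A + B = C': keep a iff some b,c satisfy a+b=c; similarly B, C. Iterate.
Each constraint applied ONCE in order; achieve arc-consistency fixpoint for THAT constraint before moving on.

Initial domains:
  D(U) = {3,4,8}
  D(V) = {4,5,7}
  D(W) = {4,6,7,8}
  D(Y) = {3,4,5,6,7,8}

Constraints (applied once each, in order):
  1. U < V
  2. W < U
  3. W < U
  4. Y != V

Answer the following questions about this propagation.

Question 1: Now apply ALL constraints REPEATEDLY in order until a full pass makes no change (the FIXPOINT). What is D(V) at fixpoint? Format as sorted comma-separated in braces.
Answer: {}

Derivation:
pass 0 (initial): D(V)={4,5,7}
pass 1: U {3,4,8}->{}; W {4,6,7,8}->{}
pass 2: V {4,5,7}->{}; Y {3,4,5,6,7,8}->{}
pass 3: no change
Fixpoint after 3 passes: D(V) = {}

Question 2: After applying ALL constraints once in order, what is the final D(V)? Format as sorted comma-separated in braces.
Answer: {4,5,7}

Derivation:
Constraint 1 (U < V) on D(U)={3,4,8} D(V)={4,5,7}: U {3,4,8}->{3,4}
Constraint 2 (W < U) on D(W)={4,6,7,8} D(U)={3,4}: W {4,6,7,8}->{}; U {3,4}->{}
Constraint 3 (W < U) on D(W)={} D(U)={}: no change
Constraint 4 (Y != V) on D(Y)={3,4,5,6,7,8} D(V)={4,5,7}: no change
So after all 4 constraints: D(V) = {4,5,7}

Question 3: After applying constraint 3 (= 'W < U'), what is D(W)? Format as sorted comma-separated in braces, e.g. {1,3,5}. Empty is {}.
Answer: {}

Derivation:
Constraint 1 (U < V) on D(U)={3,4,8} D(V)={4,5,7}: U {3,4,8}->{3,4}
Constraint 2 (W < U) on D(W)={4,6,7,8} D(U)={3,4}: W {4,6,7,8}->{}; U {3,4}->{}
Constraint 3 (W < U) on D(W)={} D(U)={}: no change
So after constraint 3: D(W) = {}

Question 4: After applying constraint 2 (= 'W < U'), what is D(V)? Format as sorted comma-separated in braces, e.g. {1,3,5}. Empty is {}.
Answer: {4,5,7}

Derivation:
Constraint 1 (U < V) on D(U)={3,4,8} D(V)={4,5,7}: U {3,4,8}->{3,4}
Constraint 2 (W < U) on D(W)={4,6,7,8} D(U)={3,4}: W {4,6,7,8}->{}; U {3,4}->{}
So after constraint 2: D(V) = {4,5,7}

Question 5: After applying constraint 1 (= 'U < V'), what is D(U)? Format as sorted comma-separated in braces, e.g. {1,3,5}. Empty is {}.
Answer: {3,4}

Derivation:
Constraint 1 (U < V) on D(U)={3,4,8} D(V)={4,5,7}: U {3,4,8}->{3,4}
So after constraint 1: D(U) = {3,4}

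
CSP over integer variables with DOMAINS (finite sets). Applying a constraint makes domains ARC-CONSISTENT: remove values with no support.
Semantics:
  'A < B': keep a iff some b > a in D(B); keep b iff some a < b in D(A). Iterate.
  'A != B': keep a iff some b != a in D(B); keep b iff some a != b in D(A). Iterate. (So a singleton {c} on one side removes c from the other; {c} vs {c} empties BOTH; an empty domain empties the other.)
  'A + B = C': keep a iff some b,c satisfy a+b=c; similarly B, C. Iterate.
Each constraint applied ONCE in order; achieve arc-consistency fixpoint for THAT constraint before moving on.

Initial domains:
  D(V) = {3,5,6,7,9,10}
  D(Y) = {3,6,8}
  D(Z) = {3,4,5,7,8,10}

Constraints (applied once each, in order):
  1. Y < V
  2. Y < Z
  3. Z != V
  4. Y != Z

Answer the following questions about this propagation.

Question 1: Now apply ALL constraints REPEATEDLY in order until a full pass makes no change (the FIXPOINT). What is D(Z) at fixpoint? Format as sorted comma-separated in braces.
pass 0 (initial): D(Z)={3,4,5,7,8,10}
pass 1: V {3,5,6,7,9,10}->{5,6,7,9,10}; Z {3,4,5,7,8,10}->{4,5,7,8,10}
pass 2: no change
Fixpoint after 2 passes: D(Z) = {4,5,7,8,10}

Answer: {4,5,7,8,10}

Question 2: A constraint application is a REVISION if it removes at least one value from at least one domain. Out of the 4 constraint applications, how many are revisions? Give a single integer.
Constraint 1 (Y < V) on D(Y)={3,6,8} D(V)={3,5,6,7,9,10}: V {3,5,6,7,9,10}->{5,6,7,9,10} => REVISION
Constraint 2 (Y < Z) on D(Y)={3,6,8} D(Z)={3,4,5,7,8,10}: Z {3,4,5,7,8,10}->{4,5,7,8,10} => REVISION
Constraint 3 (Z != V) on D(Z)={4,5,7,8,10} D(V)={5,6,7,9,10}: no change => not a revision
Constraint 4 (Y != Z) on D(Y)={3,6,8} D(Z)={4,5,7,8,10}: no change => not a revision
Total revisions = 2

Answer: 2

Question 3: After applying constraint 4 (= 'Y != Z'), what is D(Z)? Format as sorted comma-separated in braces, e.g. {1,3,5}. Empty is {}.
Constraint 1 (Y < V) on D(Y)={3,6,8} D(V)={3,5,6,7,9,10}: V {3,5,6,7,9,10}->{5,6,7,9,10}
Constraint 2 (Y < Z) on D(Y)={3,6,8} D(Z)={3,4,5,7,8,10}: Z {3,4,5,7,8,10}->{4,5,7,8,10}
Constraint 3 (Z != V) on D(Z)={4,5,7,8,10} D(V)={5,6,7,9,10}: no change
Constraint 4 (Y != Z) on D(Y)={3,6,8} D(Z)={4,5,7,8,10}: no change
So after constraint 4: D(Z) = {4,5,7,8,10}

Answer: {4,5,7,8,10}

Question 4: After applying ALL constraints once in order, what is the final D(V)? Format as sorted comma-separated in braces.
Constraint 1 (Y < V) on D(Y)={3,6,8} D(V)={3,5,6,7,9,10}: V {3,5,6,7,9,10}->{5,6,7,9,10}
Constraint 2 (Y < Z) on D(Y)={3,6,8} D(Z)={3,4,5,7,8,10}: Z {3,4,5,7,8,10}->{4,5,7,8,10}
Constraint 3 (Z != V) on D(Z)={4,5,7,8,10} D(V)={5,6,7,9,10}: no change
Constraint 4 (Y != Z) on D(Y)={3,6,8} D(Z)={4,5,7,8,10}: no change
So after all 4 constraints: D(V) = {5,6,7,9,10}

Answer: {5,6,7,9,10}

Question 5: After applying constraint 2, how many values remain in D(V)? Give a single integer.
Answer: 5

Derivation:
Constraint 1 (Y < V) on D(Y)={3,6,8} D(V)={3,5,6,7,9,10}: V {3,5,6,7,9,10}->{5,6,7,9,10}
Constraint 2 (Y < Z) on D(Y)={3,6,8} D(Z)={3,4,5,7,8,10}: Z {3,4,5,7,8,10}->{4,5,7,8,10}
So after constraint 2: D(V)={5,6,7,9,10}, size = 5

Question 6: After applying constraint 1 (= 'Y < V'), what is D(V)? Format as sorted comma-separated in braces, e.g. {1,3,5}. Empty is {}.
Constraint 1 (Y < V) on D(Y)={3,6,8} D(V)={3,5,6,7,9,10}: V {3,5,6,7,9,10}->{5,6,7,9,10}
So after constraint 1: D(V) = {5,6,7,9,10}

Answer: {5,6,7,9,10}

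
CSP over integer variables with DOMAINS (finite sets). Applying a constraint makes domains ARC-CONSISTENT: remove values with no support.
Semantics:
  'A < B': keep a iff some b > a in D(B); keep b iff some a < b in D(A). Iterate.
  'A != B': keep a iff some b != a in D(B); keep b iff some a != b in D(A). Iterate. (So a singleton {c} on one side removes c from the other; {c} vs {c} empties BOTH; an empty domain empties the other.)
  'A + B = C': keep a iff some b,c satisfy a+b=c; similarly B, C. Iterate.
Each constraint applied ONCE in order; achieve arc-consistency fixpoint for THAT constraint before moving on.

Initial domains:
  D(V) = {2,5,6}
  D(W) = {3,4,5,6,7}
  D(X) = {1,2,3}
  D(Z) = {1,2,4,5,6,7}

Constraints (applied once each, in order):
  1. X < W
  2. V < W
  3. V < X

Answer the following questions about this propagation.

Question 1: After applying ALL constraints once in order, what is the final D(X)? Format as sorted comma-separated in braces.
Answer: {3}

Derivation:
Constraint 1 (X < W) on D(X)={1,2,3} D(W)={3,4,5,6,7}: no change
Constraint 2 (V < W) on D(V)={2,5,6} D(W)={3,4,5,6,7}: no change
Constraint 3 (V < X) on D(V)={2,5,6} D(X)={1,2,3}: V {2,5,6}->{2}; X {1,2,3}->{3}
So after all 3 constraints: D(X) = {3}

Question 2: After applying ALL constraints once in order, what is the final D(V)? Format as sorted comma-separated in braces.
Answer: {2}

Derivation:
Constraint 1 (X < W) on D(X)={1,2,3} D(W)={3,4,5,6,7}: no change
Constraint 2 (V < W) on D(V)={2,5,6} D(W)={3,4,5,6,7}: no change
Constraint 3 (V < X) on D(V)={2,5,6} D(X)={1,2,3}: V {2,5,6}->{2}; X {1,2,3}->{3}
So after all 3 constraints: D(V) = {2}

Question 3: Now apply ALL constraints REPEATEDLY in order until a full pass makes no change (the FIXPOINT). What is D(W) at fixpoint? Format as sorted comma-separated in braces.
Answer: {4,5,6,7}

Derivation:
pass 0 (initial): D(W)={3,4,5,6,7}
pass 1: V {2,5,6}->{2}; X {1,2,3}->{3}
pass 2: W {3,4,5,6,7}->{4,5,6,7}
pass 3: no change
Fixpoint after 3 passes: D(W) = {4,5,6,7}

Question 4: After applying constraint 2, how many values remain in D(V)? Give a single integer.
Constraint 1 (X < W) on D(X)={1,2,3} D(W)={3,4,5,6,7}: no change
Constraint 2 (V < W) on D(V)={2,5,6} D(W)={3,4,5,6,7}: no change
So after constraint 2: D(V)={2,5,6}, size = 3

Answer: 3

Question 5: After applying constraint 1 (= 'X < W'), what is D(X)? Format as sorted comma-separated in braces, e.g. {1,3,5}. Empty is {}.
Answer: {1,2,3}

Derivation:
Constraint 1 (X < W) on D(X)={1,2,3} D(W)={3,4,5,6,7}: no change
So after constraint 1: D(X) = {1,2,3}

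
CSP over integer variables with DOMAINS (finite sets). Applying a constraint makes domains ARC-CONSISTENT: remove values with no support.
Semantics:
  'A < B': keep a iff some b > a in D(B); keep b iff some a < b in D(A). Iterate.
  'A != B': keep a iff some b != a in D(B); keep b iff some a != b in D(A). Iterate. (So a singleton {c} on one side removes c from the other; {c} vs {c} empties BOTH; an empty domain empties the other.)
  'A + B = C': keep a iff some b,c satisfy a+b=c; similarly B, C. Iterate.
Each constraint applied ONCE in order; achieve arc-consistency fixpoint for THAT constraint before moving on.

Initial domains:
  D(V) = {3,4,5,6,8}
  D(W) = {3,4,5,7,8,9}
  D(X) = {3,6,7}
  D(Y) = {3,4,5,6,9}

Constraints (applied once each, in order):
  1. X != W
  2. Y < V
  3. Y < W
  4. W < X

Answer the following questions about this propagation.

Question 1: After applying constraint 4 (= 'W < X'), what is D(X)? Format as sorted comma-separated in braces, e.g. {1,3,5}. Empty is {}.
Constraint 1 (X != W) on D(X)={3,6,7} D(W)={3,4,5,7,8,9}: no change
Constraint 2 (Y < V) on D(Y)={3,4,5,6,9} D(V)={3,4,5,6,8}: Y {3,4,5,6,9}->{3,4,5,6}; V {3,4,5,6,8}->{4,5,6,8}
Constraint 3 (Y < W) on D(Y)={3,4,5,6} D(W)={3,4,5,7,8,9}: W {3,4,5,7,8,9}->{4,5,7,8,9}
Constraint 4 (W < X) on D(W)={4,5,7,8,9} D(X)={3,6,7}: W {4,5,7,8,9}->{4,5}; X {3,6,7}->{6,7}
So after constraint 4: D(X) = {6,7}

Answer: {6,7}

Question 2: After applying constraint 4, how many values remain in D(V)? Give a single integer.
Constraint 1 (X != W) on D(X)={3,6,7} D(W)={3,4,5,7,8,9}: no change
Constraint 2 (Y < V) on D(Y)={3,4,5,6,9} D(V)={3,4,5,6,8}: Y {3,4,5,6,9}->{3,4,5,6}; V {3,4,5,6,8}->{4,5,6,8}
Constraint 3 (Y < W) on D(Y)={3,4,5,6} D(W)={3,4,5,7,8,9}: W {3,4,5,7,8,9}->{4,5,7,8,9}
Constraint 4 (W < X) on D(W)={4,5,7,8,9} D(X)={3,6,7}: W {4,5,7,8,9}->{4,5}; X {3,6,7}->{6,7}
So after constraint 4: D(V)={4,5,6,8}, size = 4

Answer: 4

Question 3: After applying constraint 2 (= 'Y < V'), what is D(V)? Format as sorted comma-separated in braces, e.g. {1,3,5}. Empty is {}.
Answer: {4,5,6,8}

Derivation:
Constraint 1 (X != W) on D(X)={3,6,7} D(W)={3,4,5,7,8,9}: no change
Constraint 2 (Y < V) on D(Y)={3,4,5,6,9} D(V)={3,4,5,6,8}: Y {3,4,5,6,9}->{3,4,5,6}; V {3,4,5,6,8}->{4,5,6,8}
So after constraint 2: D(V) = {4,5,6,8}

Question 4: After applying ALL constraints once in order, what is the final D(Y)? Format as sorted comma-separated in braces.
Constraint 1 (X != W) on D(X)={3,6,7} D(W)={3,4,5,7,8,9}: no change
Constraint 2 (Y < V) on D(Y)={3,4,5,6,9} D(V)={3,4,5,6,8}: Y {3,4,5,6,9}->{3,4,5,6}; V {3,4,5,6,8}->{4,5,6,8}
Constraint 3 (Y < W) on D(Y)={3,4,5,6} D(W)={3,4,5,7,8,9}: W {3,4,5,7,8,9}->{4,5,7,8,9}
Constraint 4 (W < X) on D(W)={4,5,7,8,9} D(X)={3,6,7}: W {4,5,7,8,9}->{4,5}; X {3,6,7}->{6,7}
So after all 4 constraints: D(Y) = {3,4,5,6}

Answer: {3,4,5,6}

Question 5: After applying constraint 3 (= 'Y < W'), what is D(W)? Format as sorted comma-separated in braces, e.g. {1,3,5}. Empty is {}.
Constraint 1 (X != W) on D(X)={3,6,7} D(W)={3,4,5,7,8,9}: no change
Constraint 2 (Y < V) on D(Y)={3,4,5,6,9} D(V)={3,4,5,6,8}: Y {3,4,5,6,9}->{3,4,5,6}; V {3,4,5,6,8}->{4,5,6,8}
Constraint 3 (Y < W) on D(Y)={3,4,5,6} D(W)={3,4,5,7,8,9}: W {3,4,5,7,8,9}->{4,5,7,8,9}
So after constraint 3: D(W) = {4,5,7,8,9}

Answer: {4,5,7,8,9}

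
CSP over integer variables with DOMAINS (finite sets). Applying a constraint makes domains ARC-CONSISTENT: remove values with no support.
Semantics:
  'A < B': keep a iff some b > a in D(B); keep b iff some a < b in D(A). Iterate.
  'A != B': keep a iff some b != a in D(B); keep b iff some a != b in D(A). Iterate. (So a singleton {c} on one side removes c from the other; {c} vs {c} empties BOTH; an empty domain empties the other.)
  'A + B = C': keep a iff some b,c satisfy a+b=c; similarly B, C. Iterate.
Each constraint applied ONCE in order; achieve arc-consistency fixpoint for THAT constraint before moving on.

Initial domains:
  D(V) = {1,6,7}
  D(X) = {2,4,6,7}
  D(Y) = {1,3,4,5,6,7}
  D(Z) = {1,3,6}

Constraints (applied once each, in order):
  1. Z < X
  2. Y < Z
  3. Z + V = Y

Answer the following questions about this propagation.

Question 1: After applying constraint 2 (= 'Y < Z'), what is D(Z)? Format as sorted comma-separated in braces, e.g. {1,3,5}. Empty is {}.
Answer: {3,6}

Derivation:
Constraint 1 (Z < X) on D(Z)={1,3,6} D(X)={2,4,6,7}: no change
Constraint 2 (Y < Z) on D(Y)={1,3,4,5,6,7} D(Z)={1,3,6}: Y {1,3,4,5,6,7}->{1,3,4,5}; Z {1,3,6}->{3,6}
So after constraint 2: D(Z) = {3,6}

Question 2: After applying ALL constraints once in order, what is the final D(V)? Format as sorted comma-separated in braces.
Answer: {1}

Derivation:
Constraint 1 (Z < X) on D(Z)={1,3,6} D(X)={2,4,6,7}: no change
Constraint 2 (Y < Z) on D(Y)={1,3,4,5,6,7} D(Z)={1,3,6}: Y {1,3,4,5,6,7}->{1,3,4,5}; Z {1,3,6}->{3,6}
Constraint 3 (Z + V = Y) on D(Z)={3,6} D(V)={1,6,7} D(Y)={1,3,4,5}: Z {3,6}->{3}; V {1,6,7}->{1}; Y {1,3,4,5}->{4}
So after all 3 constraints: D(V) = {1}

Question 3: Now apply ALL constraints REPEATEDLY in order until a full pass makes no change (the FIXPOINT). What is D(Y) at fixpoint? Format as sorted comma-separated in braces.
pass 0 (initial): D(Y)={1,3,4,5,6,7}
pass 1: V {1,6,7}->{1}; Y {1,3,4,5,6,7}->{4}; Z {1,3,6}->{3}
pass 2: V {1}->{}; X {2,4,6,7}->{4,6,7}; Y {4}->{}; Z {3}->{}
pass 3: X {4,6,7}->{}
pass 4: no change
Fixpoint after 4 passes: D(Y) = {}

Answer: {}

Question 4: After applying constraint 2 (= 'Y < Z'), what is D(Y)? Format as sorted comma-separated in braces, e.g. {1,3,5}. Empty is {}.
Constraint 1 (Z < X) on D(Z)={1,3,6} D(X)={2,4,6,7}: no change
Constraint 2 (Y < Z) on D(Y)={1,3,4,5,6,7} D(Z)={1,3,6}: Y {1,3,4,5,6,7}->{1,3,4,5}; Z {1,3,6}->{3,6}
So after constraint 2: D(Y) = {1,3,4,5}

Answer: {1,3,4,5}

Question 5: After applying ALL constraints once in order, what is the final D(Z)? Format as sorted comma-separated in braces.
Constraint 1 (Z < X) on D(Z)={1,3,6} D(X)={2,4,6,7}: no change
Constraint 2 (Y < Z) on D(Y)={1,3,4,5,6,7} D(Z)={1,3,6}: Y {1,3,4,5,6,7}->{1,3,4,5}; Z {1,3,6}->{3,6}
Constraint 3 (Z + V = Y) on D(Z)={3,6} D(V)={1,6,7} D(Y)={1,3,4,5}: Z {3,6}->{3}; V {1,6,7}->{1}; Y {1,3,4,5}->{4}
So after all 3 constraints: D(Z) = {3}

Answer: {3}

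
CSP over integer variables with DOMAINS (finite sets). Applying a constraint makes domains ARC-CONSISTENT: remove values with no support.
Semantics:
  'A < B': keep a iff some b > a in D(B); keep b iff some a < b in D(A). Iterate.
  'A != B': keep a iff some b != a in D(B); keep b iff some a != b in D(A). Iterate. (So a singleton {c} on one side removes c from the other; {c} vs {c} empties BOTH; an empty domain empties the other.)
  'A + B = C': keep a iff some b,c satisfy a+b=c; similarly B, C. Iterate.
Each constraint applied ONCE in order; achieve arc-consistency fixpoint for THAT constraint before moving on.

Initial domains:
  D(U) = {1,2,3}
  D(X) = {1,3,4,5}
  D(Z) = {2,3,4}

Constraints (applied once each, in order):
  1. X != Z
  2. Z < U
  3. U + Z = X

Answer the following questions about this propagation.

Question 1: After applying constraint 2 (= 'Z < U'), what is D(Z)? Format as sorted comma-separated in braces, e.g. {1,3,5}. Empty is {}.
Answer: {2}

Derivation:
Constraint 1 (X != Z) on D(X)={1,3,4,5} D(Z)={2,3,4}: no change
Constraint 2 (Z < U) on D(Z)={2,3,4} D(U)={1,2,3}: Z {2,3,4}->{2}; U {1,2,3}->{3}
So after constraint 2: D(Z) = {2}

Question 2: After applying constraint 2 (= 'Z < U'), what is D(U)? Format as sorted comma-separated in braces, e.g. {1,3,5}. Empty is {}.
Constraint 1 (X != Z) on D(X)={1,3,4,5} D(Z)={2,3,4}: no change
Constraint 2 (Z < U) on D(Z)={2,3,4} D(U)={1,2,3}: Z {2,3,4}->{2}; U {1,2,3}->{3}
So after constraint 2: D(U) = {3}

Answer: {3}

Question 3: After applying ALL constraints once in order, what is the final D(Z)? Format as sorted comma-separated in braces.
Constraint 1 (X != Z) on D(X)={1,3,4,5} D(Z)={2,3,4}: no change
Constraint 2 (Z < U) on D(Z)={2,3,4} D(U)={1,2,3}: Z {2,3,4}->{2}; U {1,2,3}->{3}
Constraint 3 (U + Z = X) on D(U)={3} D(Z)={2} D(X)={1,3,4,5}: X {1,3,4,5}->{5}
So after all 3 constraints: D(Z) = {2}

Answer: {2}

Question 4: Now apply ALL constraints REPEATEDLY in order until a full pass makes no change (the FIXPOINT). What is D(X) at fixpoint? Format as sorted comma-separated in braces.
pass 0 (initial): D(X)={1,3,4,5}
pass 1: U {1,2,3}->{3}; X {1,3,4,5}->{5}; Z {2,3,4}->{2}
pass 2: no change
Fixpoint after 2 passes: D(X) = {5}

Answer: {5}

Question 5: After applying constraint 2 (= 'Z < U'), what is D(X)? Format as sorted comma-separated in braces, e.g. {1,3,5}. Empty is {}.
Constraint 1 (X != Z) on D(X)={1,3,4,5} D(Z)={2,3,4}: no change
Constraint 2 (Z < U) on D(Z)={2,3,4} D(U)={1,2,3}: Z {2,3,4}->{2}; U {1,2,3}->{3}
So after constraint 2: D(X) = {1,3,4,5}

Answer: {1,3,4,5}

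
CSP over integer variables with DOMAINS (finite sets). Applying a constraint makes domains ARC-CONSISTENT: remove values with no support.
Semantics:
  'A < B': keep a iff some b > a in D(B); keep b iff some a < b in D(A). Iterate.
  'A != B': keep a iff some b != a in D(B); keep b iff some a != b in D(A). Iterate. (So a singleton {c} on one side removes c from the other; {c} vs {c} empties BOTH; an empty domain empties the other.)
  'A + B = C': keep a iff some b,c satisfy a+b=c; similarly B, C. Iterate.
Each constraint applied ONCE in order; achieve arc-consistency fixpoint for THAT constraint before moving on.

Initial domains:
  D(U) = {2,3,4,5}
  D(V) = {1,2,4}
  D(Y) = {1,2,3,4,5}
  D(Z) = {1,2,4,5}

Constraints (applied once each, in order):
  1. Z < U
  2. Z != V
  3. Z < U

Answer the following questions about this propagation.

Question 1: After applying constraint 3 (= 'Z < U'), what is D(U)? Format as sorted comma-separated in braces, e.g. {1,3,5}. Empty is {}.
Answer: {2,3,4,5}

Derivation:
Constraint 1 (Z < U) on D(Z)={1,2,4,5} D(U)={2,3,4,5}: Z {1,2,4,5}->{1,2,4}
Constraint 2 (Z != V) on D(Z)={1,2,4} D(V)={1,2,4}: no change
Constraint 3 (Z < U) on D(Z)={1,2,4} D(U)={2,3,4,5}: no change
So after constraint 3: D(U) = {2,3,4,5}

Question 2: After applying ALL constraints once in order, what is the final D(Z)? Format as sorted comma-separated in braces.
Constraint 1 (Z < U) on D(Z)={1,2,4,5} D(U)={2,3,4,5}: Z {1,2,4,5}->{1,2,4}
Constraint 2 (Z != V) on D(Z)={1,2,4} D(V)={1,2,4}: no change
Constraint 3 (Z < U) on D(Z)={1,2,4} D(U)={2,3,4,5}: no change
So after all 3 constraints: D(Z) = {1,2,4}

Answer: {1,2,4}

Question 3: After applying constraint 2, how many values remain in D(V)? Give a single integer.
Constraint 1 (Z < U) on D(Z)={1,2,4,5} D(U)={2,3,4,5}: Z {1,2,4,5}->{1,2,4}
Constraint 2 (Z != V) on D(Z)={1,2,4} D(V)={1,2,4}: no change
So after constraint 2: D(V)={1,2,4}, size = 3

Answer: 3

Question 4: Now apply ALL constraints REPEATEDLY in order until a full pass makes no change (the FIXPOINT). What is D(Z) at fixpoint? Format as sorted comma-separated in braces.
pass 0 (initial): D(Z)={1,2,4,5}
pass 1: Z {1,2,4,5}->{1,2,4}
pass 2: no change
Fixpoint after 2 passes: D(Z) = {1,2,4}

Answer: {1,2,4}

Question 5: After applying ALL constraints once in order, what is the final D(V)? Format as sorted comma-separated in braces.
Answer: {1,2,4}

Derivation:
Constraint 1 (Z < U) on D(Z)={1,2,4,5} D(U)={2,3,4,5}: Z {1,2,4,5}->{1,2,4}
Constraint 2 (Z != V) on D(Z)={1,2,4} D(V)={1,2,4}: no change
Constraint 3 (Z < U) on D(Z)={1,2,4} D(U)={2,3,4,5}: no change
So after all 3 constraints: D(V) = {1,2,4}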